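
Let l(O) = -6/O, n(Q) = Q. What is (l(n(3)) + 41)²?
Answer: 1521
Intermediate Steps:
(l(n(3)) + 41)² = (-6/3 + 41)² = (-6*⅓ + 41)² = (-2 + 41)² = 39² = 1521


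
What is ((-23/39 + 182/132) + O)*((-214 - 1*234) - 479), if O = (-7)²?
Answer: -13200171/286 ≈ -46154.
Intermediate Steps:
O = 49
((-23/39 + 182/132) + O)*((-214 - 1*234) - 479) = ((-23/39 + 182/132) + 49)*((-214 - 1*234) - 479) = ((-23*1/39 + 182*(1/132)) + 49)*((-214 - 234) - 479) = ((-23/39 + 91/66) + 49)*(-448 - 479) = (677/858 + 49)*(-927) = (42719/858)*(-927) = -13200171/286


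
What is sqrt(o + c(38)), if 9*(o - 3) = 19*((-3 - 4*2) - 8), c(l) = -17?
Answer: I*sqrt(487)/3 ≈ 7.356*I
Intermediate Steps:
o = -334/9 (o = 3 + (19*((-3 - 4*2) - 8))/9 = 3 + (19*((-3 - 8) - 8))/9 = 3 + (19*(-11 - 8))/9 = 3 + (19*(-19))/9 = 3 + (1/9)*(-361) = 3 - 361/9 = -334/9 ≈ -37.111)
sqrt(o + c(38)) = sqrt(-334/9 - 17) = sqrt(-487/9) = I*sqrt(487)/3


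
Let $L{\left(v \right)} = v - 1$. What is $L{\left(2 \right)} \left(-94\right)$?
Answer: $-94$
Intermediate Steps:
$L{\left(v \right)} = -1 + v$
$L{\left(2 \right)} \left(-94\right) = \left(-1 + 2\right) \left(-94\right) = 1 \left(-94\right) = -94$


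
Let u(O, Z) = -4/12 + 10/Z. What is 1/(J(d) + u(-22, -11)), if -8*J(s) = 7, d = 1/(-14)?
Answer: -264/559 ≈ -0.47227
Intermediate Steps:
u(O, Z) = -⅓ + 10/Z (u(O, Z) = -4*1/12 + 10/Z = -⅓ + 10/Z)
d = -1/14 ≈ -0.071429
J(s) = -7/8 (J(s) = -⅛*7 = -7/8)
1/(J(d) + u(-22, -11)) = 1/(-7/8 + (⅓)*(30 - 1*(-11))/(-11)) = 1/(-7/8 + (⅓)*(-1/11)*(30 + 11)) = 1/(-7/8 + (⅓)*(-1/11)*41) = 1/(-7/8 - 41/33) = 1/(-559/264) = -264/559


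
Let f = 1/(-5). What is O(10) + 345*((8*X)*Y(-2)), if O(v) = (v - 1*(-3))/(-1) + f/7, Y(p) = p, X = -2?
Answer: 385944/35 ≈ 11027.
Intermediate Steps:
f = -⅕ ≈ -0.20000
O(v) = -106/35 - v (O(v) = (v - 1*(-3))/(-1) - ⅕/7 = (v + 3)*(-1) - ⅕*⅐ = (3 + v)*(-1) - 1/35 = (-3 - v) - 1/35 = -106/35 - v)
O(10) + 345*((8*X)*Y(-2)) = (-106/35 - 1*10) + 345*((8*(-2))*(-2)) = (-106/35 - 10) + 345*(-16*(-2)) = -456/35 + 345*32 = -456/35 + 11040 = 385944/35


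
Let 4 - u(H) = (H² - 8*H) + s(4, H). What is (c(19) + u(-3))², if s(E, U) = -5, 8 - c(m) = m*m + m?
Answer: 156816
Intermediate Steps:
c(m) = 8 - m - m² (c(m) = 8 - (m*m + m) = 8 - (m² + m) = 8 - (m + m²) = 8 + (-m - m²) = 8 - m - m²)
u(H) = 9 - H² + 8*H (u(H) = 4 - ((H² - 8*H) - 5) = 4 - (-5 + H² - 8*H) = 4 + (5 - H² + 8*H) = 9 - H² + 8*H)
(c(19) + u(-3))² = ((8 - 1*19 - 1*19²) + (9 - 1*(-3)² + 8*(-3)))² = ((8 - 19 - 1*361) + (9 - 1*9 - 24))² = ((8 - 19 - 361) + (9 - 9 - 24))² = (-372 - 24)² = (-396)² = 156816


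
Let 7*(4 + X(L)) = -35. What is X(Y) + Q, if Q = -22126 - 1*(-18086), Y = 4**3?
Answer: -4049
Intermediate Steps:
Y = 64
X(L) = -9 (X(L) = -4 + (1/7)*(-35) = -4 - 5 = -9)
Q = -4040 (Q = -22126 + 18086 = -4040)
X(Y) + Q = -9 - 4040 = -4049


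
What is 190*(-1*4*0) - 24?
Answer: -24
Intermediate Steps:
190*(-1*4*0) - 24 = 190*(-4*0) - 24 = 190*0 - 24 = 0 - 24 = -24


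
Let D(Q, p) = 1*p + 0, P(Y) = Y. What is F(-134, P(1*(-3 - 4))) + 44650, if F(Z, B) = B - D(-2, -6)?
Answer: 44649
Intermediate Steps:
D(Q, p) = p (D(Q, p) = p + 0 = p)
F(Z, B) = 6 + B (F(Z, B) = B - 1*(-6) = B + 6 = 6 + B)
F(-134, P(1*(-3 - 4))) + 44650 = (6 + 1*(-3 - 4)) + 44650 = (6 + 1*(-7)) + 44650 = (6 - 7) + 44650 = -1 + 44650 = 44649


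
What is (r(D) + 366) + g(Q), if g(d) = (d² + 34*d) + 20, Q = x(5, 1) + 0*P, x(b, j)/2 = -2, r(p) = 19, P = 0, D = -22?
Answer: 285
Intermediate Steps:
x(b, j) = -4 (x(b, j) = 2*(-2) = -4)
Q = -4 (Q = -4 + 0*0 = -4 + 0 = -4)
g(d) = 20 + d² + 34*d
(r(D) + 366) + g(Q) = (19 + 366) + (20 + (-4)² + 34*(-4)) = 385 + (20 + 16 - 136) = 385 - 100 = 285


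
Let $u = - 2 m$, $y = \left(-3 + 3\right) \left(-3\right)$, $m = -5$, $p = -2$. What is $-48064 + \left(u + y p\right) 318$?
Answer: $-44884$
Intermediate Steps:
$y = 0$ ($y = 0 \left(-3\right) = 0$)
$u = 10$ ($u = \left(-2\right) \left(-5\right) = 10$)
$-48064 + \left(u + y p\right) 318 = -48064 + \left(10 + 0 \left(-2\right)\right) 318 = -48064 + \left(10 + 0\right) 318 = -48064 + 10 \cdot 318 = -48064 + 3180 = -44884$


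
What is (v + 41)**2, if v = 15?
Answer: 3136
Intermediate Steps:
(v + 41)**2 = (15 + 41)**2 = 56**2 = 3136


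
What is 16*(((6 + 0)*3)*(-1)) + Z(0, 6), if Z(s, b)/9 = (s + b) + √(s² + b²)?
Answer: -180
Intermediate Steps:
Z(s, b) = 9*b + 9*s + 9*√(b² + s²) (Z(s, b) = 9*((s + b) + √(s² + b²)) = 9*((b + s) + √(b² + s²)) = 9*(b + s + √(b² + s²)) = 9*b + 9*s + 9*√(b² + s²))
16*(((6 + 0)*3)*(-1)) + Z(0, 6) = 16*(((6 + 0)*3)*(-1)) + (9*6 + 9*0 + 9*√(6² + 0²)) = 16*((6*3)*(-1)) + (54 + 0 + 9*√(36 + 0)) = 16*(18*(-1)) + (54 + 0 + 9*√36) = 16*(-18) + (54 + 0 + 9*6) = -288 + (54 + 0 + 54) = -288 + 108 = -180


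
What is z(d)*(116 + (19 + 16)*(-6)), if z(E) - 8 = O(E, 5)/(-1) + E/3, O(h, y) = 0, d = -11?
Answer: -1222/3 ≈ -407.33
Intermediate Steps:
z(E) = 8 + E/3 (z(E) = 8 + (0/(-1) + E/3) = 8 + (0*(-1) + E*(1/3)) = 8 + (0 + E/3) = 8 + E/3)
z(d)*(116 + (19 + 16)*(-6)) = (8 + (1/3)*(-11))*(116 + (19 + 16)*(-6)) = (8 - 11/3)*(116 + 35*(-6)) = 13*(116 - 210)/3 = (13/3)*(-94) = -1222/3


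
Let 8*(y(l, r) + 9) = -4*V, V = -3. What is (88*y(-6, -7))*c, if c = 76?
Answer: -50160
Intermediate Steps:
y(l, r) = -15/2 (y(l, r) = -9 + (-4*(-3))/8 = -9 + (⅛)*12 = -9 + 3/2 = -15/2)
(88*y(-6, -7))*c = (88*(-15/2))*76 = -660*76 = -50160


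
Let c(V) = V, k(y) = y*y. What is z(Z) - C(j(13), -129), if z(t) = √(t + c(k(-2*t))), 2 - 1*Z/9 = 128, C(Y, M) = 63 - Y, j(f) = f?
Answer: -50 + 9*√63490 ≈ 2217.8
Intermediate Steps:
Z = -1134 (Z = 18 - 9*128 = 18 - 1152 = -1134)
k(y) = y²
z(t) = √(t + 4*t²) (z(t) = √(t + (-2*t)²) = √(t + 4*t²))
z(Z) - C(j(13), -129) = √(-1134*(1 + 4*(-1134))) - (63 - 1*13) = √(-1134*(1 - 4536)) - (63 - 13) = √(-1134*(-4535)) - 1*50 = √5142690 - 50 = 9*√63490 - 50 = -50 + 9*√63490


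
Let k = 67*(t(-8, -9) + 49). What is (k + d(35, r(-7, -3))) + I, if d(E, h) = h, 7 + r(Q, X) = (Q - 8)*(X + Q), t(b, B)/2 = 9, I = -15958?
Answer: -11326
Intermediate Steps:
t(b, B) = 18 (t(b, B) = 2*9 = 18)
k = 4489 (k = 67*(18 + 49) = 67*67 = 4489)
r(Q, X) = -7 + (-8 + Q)*(Q + X) (r(Q, X) = -7 + (Q - 8)*(X + Q) = -7 + (-8 + Q)*(Q + X))
(k + d(35, r(-7, -3))) + I = (4489 + (-7 + (-7)² - 8*(-7) - 8*(-3) - 7*(-3))) - 15958 = (4489 + (-7 + 49 + 56 + 24 + 21)) - 15958 = (4489 + 143) - 15958 = 4632 - 15958 = -11326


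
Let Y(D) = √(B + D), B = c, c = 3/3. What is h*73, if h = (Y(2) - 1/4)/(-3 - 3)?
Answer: 73/24 - 73*√3/6 ≈ -18.032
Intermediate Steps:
c = 1 (c = 3*(⅓) = 1)
B = 1
Y(D) = √(1 + D)
h = 1/24 - √3/6 (h = (√(1 + 2) - 1/4)/(-3 - 3) = (√3 - 1*¼)/(-6) = (√3 - ¼)*(-⅙) = (-¼ + √3)*(-⅙) = 1/24 - √3/6 ≈ -0.24701)
h*73 = (1/24 - √3/6)*73 = 73/24 - 73*√3/6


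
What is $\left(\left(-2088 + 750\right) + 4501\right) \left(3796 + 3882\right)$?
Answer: $24285514$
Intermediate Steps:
$\left(\left(-2088 + 750\right) + 4501\right) \left(3796 + 3882\right) = \left(-1338 + 4501\right) 7678 = 3163 \cdot 7678 = 24285514$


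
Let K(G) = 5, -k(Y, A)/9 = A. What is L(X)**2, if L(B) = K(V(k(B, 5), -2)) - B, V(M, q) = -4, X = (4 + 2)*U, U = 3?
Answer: 169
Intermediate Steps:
k(Y, A) = -9*A
X = 18 (X = (4 + 2)*3 = 6*3 = 18)
L(B) = 5 - B
L(X)**2 = (5 - 1*18)**2 = (5 - 18)**2 = (-13)**2 = 169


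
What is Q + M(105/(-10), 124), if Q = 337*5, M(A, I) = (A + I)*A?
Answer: 1973/4 ≈ 493.25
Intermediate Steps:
M(A, I) = A*(A + I)
Q = 1685
Q + M(105/(-10), 124) = 1685 + (105/(-10))*(105/(-10) + 124) = 1685 + (105*(-⅒))*(105*(-⅒) + 124) = 1685 - 21*(-21/2 + 124)/2 = 1685 - 21/2*227/2 = 1685 - 4767/4 = 1973/4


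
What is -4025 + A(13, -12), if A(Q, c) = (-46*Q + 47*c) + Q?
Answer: -5174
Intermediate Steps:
A(Q, c) = -45*Q + 47*c
-4025 + A(13, -12) = -4025 + (-45*13 + 47*(-12)) = -4025 + (-585 - 564) = -4025 - 1149 = -5174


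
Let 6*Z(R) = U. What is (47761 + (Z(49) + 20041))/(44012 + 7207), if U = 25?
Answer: 406837/307314 ≈ 1.3238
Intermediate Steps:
Z(R) = 25/6 (Z(R) = (⅙)*25 = 25/6)
(47761 + (Z(49) + 20041))/(44012 + 7207) = (47761 + (25/6 + 20041))/(44012 + 7207) = (47761 + 120271/6)/51219 = (406837/6)*(1/51219) = 406837/307314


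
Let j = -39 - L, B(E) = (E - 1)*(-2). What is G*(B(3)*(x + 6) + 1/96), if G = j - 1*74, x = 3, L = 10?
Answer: 141655/32 ≈ 4426.7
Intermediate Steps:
B(E) = 2 - 2*E (B(E) = (-1 + E)*(-2) = 2 - 2*E)
j = -49 (j = -39 - 1*10 = -39 - 10 = -49)
G = -123 (G = -49 - 1*74 = -49 - 74 = -123)
G*(B(3)*(x + 6) + 1/96) = -123*((2 - 2*3)*(3 + 6) + 1/96) = -123*((2 - 6)*9 + 1/96) = -123*(-4*9 + 1/96) = -123*(-36 + 1/96) = -123*(-3455/96) = 141655/32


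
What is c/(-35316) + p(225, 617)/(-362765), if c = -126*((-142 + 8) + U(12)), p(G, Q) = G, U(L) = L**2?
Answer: 2495210/71174493 ≈ 0.035058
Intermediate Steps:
c = -1260 (c = -126*((-142 + 8) + 12**2) = -126*(-134 + 144) = -126*10 = -1260)
c/(-35316) + p(225, 617)/(-362765) = -1260/(-35316) + 225/(-362765) = -1260*(-1/35316) + 225*(-1/362765) = 35/981 - 45/72553 = 2495210/71174493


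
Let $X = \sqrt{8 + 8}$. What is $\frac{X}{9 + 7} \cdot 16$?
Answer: $4$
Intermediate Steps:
$X = 4$ ($X = \sqrt{16} = 4$)
$\frac{X}{9 + 7} \cdot 16 = \frac{4}{9 + 7} \cdot 16 = \frac{4}{16} \cdot 16 = 4 \cdot \frac{1}{16} \cdot 16 = \frac{1}{4} \cdot 16 = 4$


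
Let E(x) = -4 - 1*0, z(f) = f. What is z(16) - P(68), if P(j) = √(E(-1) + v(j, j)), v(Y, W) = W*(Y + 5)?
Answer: 16 - 4*√310 ≈ -54.427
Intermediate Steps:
v(Y, W) = W*(5 + Y)
E(x) = -4 (E(x) = -4 + 0 = -4)
P(j) = √(-4 + j*(5 + j))
z(16) - P(68) = 16 - √(-4 + 68*(5 + 68)) = 16 - √(-4 + 68*73) = 16 - √(-4 + 4964) = 16 - √4960 = 16 - 4*√310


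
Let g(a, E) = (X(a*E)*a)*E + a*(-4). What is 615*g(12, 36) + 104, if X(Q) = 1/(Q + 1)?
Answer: -12471448/433 ≈ -28802.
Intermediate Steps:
X(Q) = 1/(1 + Q)
g(a, E) = -4*a + E*a/(1 + E*a) (g(a, E) = (a/(1 + a*E))*E + a*(-4) = (a/(1 + E*a))*E - 4*a = E*a/(1 + E*a) - 4*a = -4*a + E*a/(1 + E*a))
615*g(12, 36) + 104 = 615*(12*(-4 + 36 - 4*36*12)/(1 + 36*12)) + 104 = 615*(12*(-4 + 36 - 1728)/(1 + 432)) + 104 = 615*(12*(-1696)/433) + 104 = 615*(12*(1/433)*(-1696)) + 104 = 615*(-20352/433) + 104 = -12516480/433 + 104 = -12471448/433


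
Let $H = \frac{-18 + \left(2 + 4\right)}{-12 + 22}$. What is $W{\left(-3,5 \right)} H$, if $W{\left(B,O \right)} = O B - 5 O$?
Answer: $48$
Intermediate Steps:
$H = - \frac{6}{5}$ ($H = \frac{-18 + 6}{10} = \left(-12\right) \frac{1}{10} = - \frac{6}{5} \approx -1.2$)
$W{\left(B,O \right)} = - 5 O + B O$ ($W{\left(B,O \right)} = B O - 5 O = - 5 O + B O$)
$W{\left(-3,5 \right)} H = 5 \left(-5 - 3\right) \left(- \frac{6}{5}\right) = 5 \left(-8\right) \left(- \frac{6}{5}\right) = \left(-40\right) \left(- \frac{6}{5}\right) = 48$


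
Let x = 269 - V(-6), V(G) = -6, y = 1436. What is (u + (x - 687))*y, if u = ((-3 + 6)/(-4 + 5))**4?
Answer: -475316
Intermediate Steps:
x = 275 (x = 269 - 1*(-6) = 269 + 6 = 275)
u = 81 (u = (3/1)**4 = (3*1)**4 = 3**4 = 81)
(u + (x - 687))*y = (81 + (275 - 687))*1436 = (81 - 412)*1436 = -331*1436 = -475316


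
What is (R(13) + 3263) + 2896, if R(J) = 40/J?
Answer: 80107/13 ≈ 6162.1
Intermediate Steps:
(R(13) + 3263) + 2896 = (40/13 + 3263) + 2896 = 42459/13 + 2896 = 80107/13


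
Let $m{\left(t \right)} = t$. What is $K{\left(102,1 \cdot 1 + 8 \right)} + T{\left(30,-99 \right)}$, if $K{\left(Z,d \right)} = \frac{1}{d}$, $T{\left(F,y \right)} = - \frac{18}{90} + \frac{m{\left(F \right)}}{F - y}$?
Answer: $\frac{278}{1935} \approx 0.14367$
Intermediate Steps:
$T{\left(F,y \right)} = - \frac{1}{5} + \frac{F}{F - y}$ ($T{\left(F,y \right)} = - \frac{18}{90} + \frac{F}{F - y} = \left(-18\right) \frac{1}{90} + \frac{F}{F - y} = - \frac{1}{5} + \frac{F}{F - y}$)
$K{\left(102,1 \cdot 1 + 8 \right)} + T{\left(30,-99 \right)} = \frac{1}{1 \cdot 1 + 8} + \frac{-99 + 4 \cdot 30}{5 \left(30 - -99\right)} = \frac{1}{1 + 8} + \frac{-99 + 120}{5 \left(30 + 99\right)} = \frac{1}{9} + \frac{1}{5} \cdot \frac{1}{129} \cdot 21 = \frac{1}{9} + \frac{7}{215} = \frac{278}{1935}$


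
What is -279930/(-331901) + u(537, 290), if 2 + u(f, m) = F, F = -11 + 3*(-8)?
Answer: -12000407/331901 ≈ -36.157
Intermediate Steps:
F = -35 (F = -11 - 24 = -35)
u(f, m) = -37 (u(f, m) = -2 - 35 = -37)
-279930/(-331901) + u(537, 290) = -279930/(-331901) - 37 = -279930*(-1/331901) - 37 = 279930/331901 - 37 = -12000407/331901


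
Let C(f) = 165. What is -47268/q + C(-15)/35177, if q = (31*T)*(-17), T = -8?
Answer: -415512699/37076558 ≈ -11.207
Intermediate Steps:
q = 4216 (q = (31*(-8))*(-17) = -248*(-17) = 4216)
-47268/q + C(-15)/35177 = -47268/4216 + 165/35177 = -47268*1/4216 + 165*(1/35177) = -11817/1054 + 165/35177 = -415512699/37076558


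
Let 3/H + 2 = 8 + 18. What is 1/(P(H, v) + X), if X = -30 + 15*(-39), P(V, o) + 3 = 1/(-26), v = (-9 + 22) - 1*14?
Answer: -26/16069 ≈ -0.0016180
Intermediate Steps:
H = ⅛ (H = 3/(-2 + (8 + 18)) = 3/(-2 + 26) = 3/24 = 3*(1/24) = ⅛ ≈ 0.12500)
v = -1 (v = 13 - 14 = -1)
P(V, o) = -79/26 (P(V, o) = -3 + 1/(-26) = -3 - 1/26 = -79/26)
X = -615 (X = -30 - 585 = -615)
1/(P(H, v) + X) = 1/(-79/26 - 615) = 1/(-16069/26) = -26/16069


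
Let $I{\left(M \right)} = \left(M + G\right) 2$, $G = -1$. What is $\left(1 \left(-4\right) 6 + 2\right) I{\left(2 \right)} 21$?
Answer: $-924$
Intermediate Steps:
$I{\left(M \right)} = -2 + 2 M$ ($I{\left(M \right)} = \left(M - 1\right) 2 = \left(-1 + M\right) 2 = -2 + 2 M$)
$\left(1 \left(-4\right) 6 + 2\right) I{\left(2 \right)} 21 = \left(1 \left(-4\right) 6 + 2\right) \left(-2 + 2 \cdot 2\right) 21 = \left(\left(-4\right) 6 + 2\right) \left(-2 + 4\right) 21 = \left(-24 + 2\right) 2 \cdot 21 = \left(-22\right) 2 \cdot 21 = \left(-44\right) 21 = -924$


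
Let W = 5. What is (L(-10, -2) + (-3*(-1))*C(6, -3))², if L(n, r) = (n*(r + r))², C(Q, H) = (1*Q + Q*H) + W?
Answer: 2493241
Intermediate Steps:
C(Q, H) = 5 + Q + H*Q (C(Q, H) = (1*Q + Q*H) + 5 = (Q + H*Q) + 5 = 5 + Q + H*Q)
L(n, r) = 4*n²*r² (L(n, r) = (n*(2*r))² = (2*n*r)² = 4*n²*r²)
(L(-10, -2) + (-3*(-1))*C(6, -3))² = (4*(-10)²*(-2)² + (-3*(-1))*(5 + 6 - 3*6))² = (4*100*4 + 3*(5 + 6 - 18))² = (1600 + 3*(-7))² = (1600 - 21)² = 1579² = 2493241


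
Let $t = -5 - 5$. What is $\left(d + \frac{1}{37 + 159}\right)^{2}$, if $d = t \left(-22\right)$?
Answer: $\frac{1859420641}{38416} \approx 48402.0$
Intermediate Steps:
$t = -10$
$d = 220$ ($d = \left(-10\right) \left(-22\right) = 220$)
$\left(d + \frac{1}{37 + 159}\right)^{2} = \left(220 + \frac{1}{37 + 159}\right)^{2} = \left(220 + \frac{1}{196}\right)^{2} = \left(\frac{43121}{196}\right)^{2} = \frac{1859420641}{38416}$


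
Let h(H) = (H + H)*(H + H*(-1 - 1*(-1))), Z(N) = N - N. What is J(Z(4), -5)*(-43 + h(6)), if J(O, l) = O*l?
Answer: 0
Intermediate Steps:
Z(N) = 0
h(H) = 2*H² (h(H) = (2*H)*(H + H*(-1 + 1)) = (2*H)*(H + H*0) = (2*H)*(H + 0) = (2*H)*H = 2*H²)
J(Z(4), -5)*(-43 + h(6)) = (0*(-5))*(-43 + 2*6²) = 0*(-43 + 2*36) = 0*(-43 + 72) = 0*29 = 0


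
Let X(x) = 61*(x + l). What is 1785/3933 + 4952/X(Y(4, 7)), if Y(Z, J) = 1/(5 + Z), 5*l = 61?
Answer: 156125335/22151967 ≈ 7.0479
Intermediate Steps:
l = 61/5 (l = (⅕)*61 = 61/5 ≈ 12.200)
X(x) = 3721/5 + 61*x (X(x) = 61*(x + 61/5) = 61*(61/5 + x) = 3721/5 + 61*x)
1785/3933 + 4952/X(Y(4, 7)) = 1785/3933 + 4952/(3721/5 + 61/(5 + 4)) = 1785*(1/3933) + 4952/(3721/5 + 61/9) = 595/1311 + 4952/(3721/5 + 61*(⅑)) = 595/1311 + 4952/(3721/5 + 61/9) = 595/1311 + 4952/(33794/45) = 595/1311 + 4952*(45/33794) = 595/1311 + 111420/16897 = 156125335/22151967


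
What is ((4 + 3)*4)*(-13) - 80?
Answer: -444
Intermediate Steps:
((4 + 3)*4)*(-13) - 80 = (7*4)*(-13) - 80 = 28*(-13) - 80 = -364 - 80 = -444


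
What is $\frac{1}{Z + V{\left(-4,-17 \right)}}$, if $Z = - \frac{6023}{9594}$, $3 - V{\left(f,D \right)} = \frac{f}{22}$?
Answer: $\frac{105534}{269537} \approx 0.39154$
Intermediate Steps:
$V{\left(f,D \right)} = 3 - \frac{f}{22}$
$Z = - \frac{6023}{9594}$ ($Z = \left(-6023\right) \frac{1}{9594} = - \frac{6023}{9594} \approx -0.62779$)
$\frac{1}{Z + V{\left(-4,-17 \right)}} = \frac{1}{- \frac{6023}{9594} + \left(3 - - \frac{2}{11}\right)} = \frac{1}{- \frac{6023}{9594} + \left(3 + \frac{2}{11}\right)} = \frac{1}{- \frac{6023}{9594} + \frac{35}{11}} = \frac{1}{\frac{269537}{105534}} = \frac{105534}{269537}$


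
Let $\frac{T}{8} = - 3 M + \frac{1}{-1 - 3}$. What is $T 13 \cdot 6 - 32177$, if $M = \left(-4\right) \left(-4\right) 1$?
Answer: $-62285$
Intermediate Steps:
$M = 16$ ($M = 16 \cdot 1 = 16$)
$T = -386$ ($T = 8 \left(\left(-3\right) 16 + \frac{1}{-1 - 3}\right) = 8 \left(-48 + \frac{1}{-4}\right) = 8 \left(-48 - \frac{1}{4}\right) = 8 \left(- \frac{193}{4}\right) = -386$)
$T 13 \cdot 6 - 32177 = \left(-386\right) 13 \cdot 6 - 32177 = \left(-5018\right) 6 - 32177 = -30108 - 32177 = -62285$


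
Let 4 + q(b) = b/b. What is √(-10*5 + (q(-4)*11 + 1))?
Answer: I*√82 ≈ 9.0554*I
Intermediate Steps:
q(b) = -3 (q(b) = -4 + b/b = -4 + 1 = -3)
√(-10*5 + (q(-4)*11 + 1)) = √(-10*5 + (-3*11 + 1)) = √(-50 + (-33 + 1)) = √(-50 - 32) = √(-82) = I*√82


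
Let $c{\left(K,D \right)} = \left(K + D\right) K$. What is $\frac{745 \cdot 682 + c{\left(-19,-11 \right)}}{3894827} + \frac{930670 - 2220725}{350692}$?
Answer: $- \frac{4846158052765}{1365884670284} \approx -3.548$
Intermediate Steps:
$c{\left(K,D \right)} = K \left(D + K\right)$ ($c{\left(K,D \right)} = \left(D + K\right) K = K \left(D + K\right)$)
$\frac{745 \cdot 682 + c{\left(-19,-11 \right)}}{3894827} + \frac{930670 - 2220725}{350692} = \frac{745 \cdot 682 - 19 \left(-11 - 19\right)}{3894827} + \frac{930670 - 2220725}{350692} = \left(508090 - -570\right) \frac{1}{3894827} + \left(930670 - 2220725\right) \frac{1}{350692} = \left(508090 + 570\right) \frac{1}{3894827} - \frac{1290055}{350692} = 508660 \cdot \frac{1}{3894827} - \frac{1290055}{350692} = \frac{508660}{3894827} - \frac{1290055}{350692} = - \frac{4846158052765}{1365884670284}$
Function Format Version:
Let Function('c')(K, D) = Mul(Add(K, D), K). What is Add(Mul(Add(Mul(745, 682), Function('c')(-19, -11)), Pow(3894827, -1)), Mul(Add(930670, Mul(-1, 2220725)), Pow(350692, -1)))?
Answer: Rational(-4846158052765, 1365884670284) ≈ -3.5480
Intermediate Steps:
Function('c')(K, D) = Mul(K, Add(D, K)) (Function('c')(K, D) = Mul(Add(D, K), K) = Mul(K, Add(D, K)))
Add(Mul(Add(Mul(745, 682), Function('c')(-19, -11)), Pow(3894827, -1)), Mul(Add(930670, Mul(-1, 2220725)), Pow(350692, -1))) = Add(Mul(Add(Mul(745, 682), Mul(-19, Add(-11, -19))), Pow(3894827, -1)), Mul(Add(930670, Mul(-1, 2220725)), Pow(350692, -1))) = Add(Mul(Add(508090, Mul(-19, -30)), Rational(1, 3894827)), Mul(Add(930670, -2220725), Rational(1, 350692))) = Add(Mul(Add(508090, 570), Rational(1, 3894827)), Mul(-1290055, Rational(1, 350692))) = Add(Mul(508660, Rational(1, 3894827)), Rational(-1290055, 350692)) = Add(Rational(508660, 3894827), Rational(-1290055, 350692)) = Rational(-4846158052765, 1365884670284)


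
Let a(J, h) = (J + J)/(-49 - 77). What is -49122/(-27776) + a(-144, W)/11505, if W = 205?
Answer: 282606049/159781440 ≈ 1.7687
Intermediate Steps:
a(J, h) = -J/63 (a(J, h) = (2*J)/(-126) = (2*J)*(-1/126) = -J/63)
-49122/(-27776) + a(-144, W)/11505 = -49122/(-27776) - 1/63*(-144)/11505 = -49122*(-1/27776) + (16/7)*(1/11505) = 24561/13888 + 16/80535 = 282606049/159781440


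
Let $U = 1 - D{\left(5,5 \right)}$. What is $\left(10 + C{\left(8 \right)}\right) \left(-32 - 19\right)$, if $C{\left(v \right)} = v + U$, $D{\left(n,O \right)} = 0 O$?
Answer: $-969$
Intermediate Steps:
$D{\left(n,O \right)} = 0$
$U = 1$ ($U = 1 - 0 = 1 + 0 = 1$)
$C{\left(v \right)} = 1 + v$ ($C{\left(v \right)} = v + 1 = 1 + v$)
$\left(10 + C{\left(8 \right)}\right) \left(-32 - 19\right) = \left(10 + \left(1 + 8\right)\right) \left(-32 - 19\right) = \left(10 + 9\right) \left(-51\right) = 19 \left(-51\right) = -969$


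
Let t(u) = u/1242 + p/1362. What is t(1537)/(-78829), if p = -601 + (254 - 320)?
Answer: -105415/11112287643 ≈ -9.4863e-6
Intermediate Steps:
p = -667 (p = -601 - 66 = -667)
t(u) = -667/1362 + u/1242 (t(u) = u/1242 - 667/1362 = -667/1362 + u/1242)
t(1537)/(-78829) = (-667/1362 + (1/1242)*1537)/(-78829) = (-667/1362 + 1537/1242)*(-1/78829) = (105415/140967)*(-1/78829) = -105415/11112287643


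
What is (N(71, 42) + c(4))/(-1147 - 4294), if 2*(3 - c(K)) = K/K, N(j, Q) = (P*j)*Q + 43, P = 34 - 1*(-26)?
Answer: -357931/10882 ≈ -32.892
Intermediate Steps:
P = 60 (P = 34 + 26 = 60)
N(j, Q) = 43 + 60*Q*j (N(j, Q) = (60*j)*Q + 43 = 60*Q*j + 43 = 43 + 60*Q*j)
c(K) = 5/2 (c(K) = 3 - K/(2*K) = 3 - ½*1 = 3 - ½ = 5/2)
(N(71, 42) + c(4))/(-1147 - 4294) = ((43 + 60*42*71) + 5/2)/(-1147 - 4294) = ((43 + 178920) + 5/2)/(-5441) = (178963 + 5/2)*(-1/5441) = (357931/2)*(-1/5441) = -357931/10882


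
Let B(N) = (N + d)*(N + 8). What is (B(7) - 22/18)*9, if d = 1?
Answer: 1069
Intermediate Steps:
B(N) = (1 + N)*(8 + N) (B(N) = (N + 1)*(N + 8) = (1 + N)*(8 + N))
(B(7) - 22/18)*9 = ((8 + 7² + 9*7) - 22/18)*9 = ((8 + 49 + 63) - 22*1/18)*9 = (120 - 11/9)*9 = (1069/9)*9 = 1069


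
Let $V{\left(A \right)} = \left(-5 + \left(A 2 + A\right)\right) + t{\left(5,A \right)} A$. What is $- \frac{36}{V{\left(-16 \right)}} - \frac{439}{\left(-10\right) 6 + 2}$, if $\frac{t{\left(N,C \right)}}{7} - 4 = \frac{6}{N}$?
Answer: $\frac{156127}{20474} \approx 7.6256$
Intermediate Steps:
$t{\left(N,C \right)} = 28 + \frac{42}{N}$ ($t{\left(N,C \right)} = 28 + 7 \frac{6}{N} = 28 + \frac{42}{N}$)
$V{\left(A \right)} = -5 + \frac{197 A}{5}$ ($V{\left(A \right)} = \left(-5 + \left(A 2 + A\right)\right) + \left(28 + \frac{42}{5}\right) A = \left(-5 + \left(2 A + A\right)\right) + \left(28 + 42 \cdot \frac{1}{5}\right) A = \left(-5 + 3 A\right) + \left(28 + \frac{42}{5}\right) A = \left(-5 + 3 A\right) + \frac{182 A}{5} = -5 + \frac{197 A}{5}$)
$- \frac{36}{V{\left(-16 \right)}} - \frac{439}{\left(-10\right) 6 + 2} = - \frac{36}{-5 + \frac{197}{5} \left(-16\right)} - \frac{439}{\left(-10\right) 6 + 2} = - \frac{36}{-5 - \frac{3152}{5}} - \frac{439}{-60 + 2} = - \frac{36}{- \frac{3177}{5}} - \frac{439}{-58} = \left(-36\right) \left(- \frac{5}{3177}\right) - - \frac{439}{58} = \frac{20}{353} + \frac{439}{58} = \frac{156127}{20474}$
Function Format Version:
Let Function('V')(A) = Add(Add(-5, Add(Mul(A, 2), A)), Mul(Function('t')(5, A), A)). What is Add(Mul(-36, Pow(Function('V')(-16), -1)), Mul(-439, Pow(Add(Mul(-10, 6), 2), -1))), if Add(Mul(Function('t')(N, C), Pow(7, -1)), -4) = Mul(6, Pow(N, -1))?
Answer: Rational(156127, 20474) ≈ 7.6256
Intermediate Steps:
Function('t')(N, C) = Add(28, Mul(42, Pow(N, -1))) (Function('t')(N, C) = Add(28, Mul(7, Mul(6, Pow(N, -1)))) = Add(28, Mul(42, Pow(N, -1))))
Function('V')(A) = Add(-5, Mul(Rational(197, 5), A)) (Function('V')(A) = Add(Add(-5, Add(Mul(A, 2), A)), Mul(Add(28, Mul(42, Pow(5, -1))), A)) = Add(Add(-5, Add(Mul(2, A), A)), Mul(Add(28, Mul(42, Rational(1, 5))), A)) = Add(Add(-5, Mul(3, A)), Mul(Add(28, Rational(42, 5)), A)) = Add(Add(-5, Mul(3, A)), Mul(Rational(182, 5), A)) = Add(-5, Mul(Rational(197, 5), A)))
Add(Mul(-36, Pow(Function('V')(-16), -1)), Mul(-439, Pow(Add(Mul(-10, 6), 2), -1))) = Add(Mul(-36, Pow(Add(-5, Mul(Rational(197, 5), -16)), -1)), Mul(-439, Pow(Add(Mul(-10, 6), 2), -1))) = Add(Mul(-36, Pow(Add(-5, Rational(-3152, 5)), -1)), Mul(-439, Pow(Add(-60, 2), -1))) = Add(Mul(-36, Pow(Rational(-3177, 5), -1)), Mul(-439, Pow(-58, -1))) = Add(Mul(-36, Rational(-5, 3177)), Mul(-439, Rational(-1, 58))) = Add(Rational(20, 353), Rational(439, 58)) = Rational(156127, 20474)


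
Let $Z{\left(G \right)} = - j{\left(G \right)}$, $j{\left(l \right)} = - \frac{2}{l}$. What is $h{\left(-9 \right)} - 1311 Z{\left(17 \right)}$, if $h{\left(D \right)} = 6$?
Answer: $- \frac{2520}{17} \approx -148.24$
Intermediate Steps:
$Z{\left(G \right)} = \frac{2}{G}$ ($Z{\left(G \right)} = - \frac{-2}{G} = \frac{2}{G}$)
$h{\left(-9 \right)} - 1311 Z{\left(17 \right)} = 6 - 1311 \cdot \frac{2}{17} = 6 - 1311 \cdot 2 \cdot \frac{1}{17} = 6 - \frac{2622}{17} = - \frac{2520}{17}$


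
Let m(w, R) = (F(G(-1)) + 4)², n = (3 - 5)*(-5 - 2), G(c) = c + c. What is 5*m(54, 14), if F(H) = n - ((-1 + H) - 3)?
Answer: 2880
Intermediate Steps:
G(c) = 2*c
n = 14 (n = -2*(-7) = 14)
F(H) = 18 - H (F(H) = 14 - ((-1 + H) - 3) = 14 - (-4 + H) = 14 + (4 - H) = 18 - H)
m(w, R) = 576 (m(w, R) = ((18 - 2*(-1)) + 4)² = ((18 - 1*(-2)) + 4)² = ((18 + 2) + 4)² = (20 + 4)² = 24² = 576)
5*m(54, 14) = 5*576 = 2880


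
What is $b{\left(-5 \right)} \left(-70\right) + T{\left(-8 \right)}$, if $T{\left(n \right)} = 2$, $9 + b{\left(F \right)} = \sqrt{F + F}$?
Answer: $632 - 70 i \sqrt{10} \approx 632.0 - 221.36 i$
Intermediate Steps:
$b{\left(F \right)} = -9 + \sqrt{2} \sqrt{F}$ ($b{\left(F \right)} = -9 + \sqrt{F + F} = -9 + \sqrt{2 F} = -9 + \sqrt{2} \sqrt{F}$)
$b{\left(-5 \right)} \left(-70\right) + T{\left(-8 \right)} = \left(-9 + \sqrt{2} \sqrt{-5}\right) \left(-70\right) + 2 = \left(-9 + \sqrt{2} i \sqrt{5}\right) \left(-70\right) + 2 = \left(-9 + i \sqrt{10}\right) \left(-70\right) + 2 = \left(630 - 70 i \sqrt{10}\right) + 2 = 632 - 70 i \sqrt{10}$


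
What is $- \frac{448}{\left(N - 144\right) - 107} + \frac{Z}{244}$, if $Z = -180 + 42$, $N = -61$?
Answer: $\frac{4141}{4758} \approx 0.87032$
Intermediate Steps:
$Z = -138$
$- \frac{448}{\left(N - 144\right) - 107} + \frac{Z}{244} = - \frac{448}{\left(-61 - 144\right) - 107} - \frac{138}{244} = - \frac{448}{-205 - 107} - \frac{69}{122} = - \frac{448}{-312} - \frac{69}{122} = \left(-448\right) \left(- \frac{1}{312}\right) - \frac{69}{122} = \frac{56}{39} - \frac{69}{122} = \frac{4141}{4758}$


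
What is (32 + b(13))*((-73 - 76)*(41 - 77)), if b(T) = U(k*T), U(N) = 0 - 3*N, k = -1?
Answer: 380844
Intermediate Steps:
U(N) = -3*N
b(T) = 3*T (b(T) = -(-3)*T = 3*T)
(32 + b(13))*((-73 - 76)*(41 - 77)) = (32 + 3*13)*((-73 - 76)*(41 - 77)) = (32 + 39)*(-149*(-36)) = 71*5364 = 380844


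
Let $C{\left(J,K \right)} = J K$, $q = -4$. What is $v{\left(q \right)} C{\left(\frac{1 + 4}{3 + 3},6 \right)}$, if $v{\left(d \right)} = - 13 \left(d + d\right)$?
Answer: $520$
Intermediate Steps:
$v{\left(d \right)} = - 26 d$ ($v{\left(d \right)} = - 13 \cdot 2 d = - 26 d$)
$v{\left(q \right)} C{\left(\frac{1 + 4}{3 + 3},6 \right)} = \left(-26\right) \left(-4\right) \frac{1 + 4}{3 + 3} \cdot 6 = 104 \cdot \frac{5}{6} \cdot 6 = 104 \cdot 5 = 520$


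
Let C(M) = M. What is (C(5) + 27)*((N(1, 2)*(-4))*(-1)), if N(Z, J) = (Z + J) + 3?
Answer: 768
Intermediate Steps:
N(Z, J) = 3 + J + Z (N(Z, J) = (J + Z) + 3 = 3 + J + Z)
(C(5) + 27)*((N(1, 2)*(-4))*(-1)) = (5 + 27)*(((3 + 2 + 1)*(-4))*(-1)) = 32*((6*(-4))*(-1)) = 32*(-24*(-1)) = 32*24 = 768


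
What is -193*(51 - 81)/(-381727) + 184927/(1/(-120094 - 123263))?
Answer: -17178967041280443/381727 ≈ -4.5003e+10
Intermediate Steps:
-193*(51 - 81)/(-381727) + 184927/(1/(-120094 - 123263)) = -193*(-30)*(-1/381727) + 184927/(1/(-243357)) = 5790*(-1/381727) + 184927/(-1/243357) = -5790/381727 + 184927*(-243357) = -5790/381727 - 45003279939 = -17178967041280443/381727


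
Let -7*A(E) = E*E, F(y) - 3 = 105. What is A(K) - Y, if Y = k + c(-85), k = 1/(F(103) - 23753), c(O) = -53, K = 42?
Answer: -4705354/23645 ≈ -199.00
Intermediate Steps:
F(y) = 108 (F(y) = 3 + 105 = 108)
k = -1/23645 (k = 1/(108 - 23753) = 1/(-23645) = -1/23645 ≈ -4.2292e-5)
Y = -1253186/23645 (Y = -1/23645 - 53 = -1253186/23645 ≈ -53.000)
A(E) = -E²/7 (A(E) = -E*E/7 = -E²/7)
A(K) - Y = -⅐*42² - 1*(-1253186/23645) = -⅐*1764 + 1253186/23645 = -252 + 1253186/23645 = -4705354/23645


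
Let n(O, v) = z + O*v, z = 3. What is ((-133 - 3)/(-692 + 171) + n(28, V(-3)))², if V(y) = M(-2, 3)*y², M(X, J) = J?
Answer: 156479580625/271441 ≈ 5.7648e+5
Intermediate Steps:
V(y) = 3*y²
n(O, v) = 3 + O*v
((-133 - 3)/(-692 + 171) + n(28, V(-3)))² = ((-133 - 3)/(-692 + 171) + (3 + 28*(3*(-3)²)))² = (-136/(-521) + (3 + 28*(3*9)))² = (-136*(-1/521) + (3 + 28*27))² = (136/521 + (3 + 756))² = (136/521 + 759)² = (395575/521)² = 156479580625/271441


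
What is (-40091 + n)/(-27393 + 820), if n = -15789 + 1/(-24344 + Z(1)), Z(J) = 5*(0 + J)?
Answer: 1360063321/646760247 ≈ 2.1029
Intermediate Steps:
Z(J) = 5*J
n = -384288472/24339 (n = -15789 + 1/(-24344 + 5*1) = -15789 + 1/(-24344 + 5) = -15789 + 1/(-24339) = -15789 - 1/24339 = -384288472/24339 ≈ -15789.)
(-40091 + n)/(-27393 + 820) = (-40091 - 384288472/24339)/(-27393 + 820) = -1360063321/24339/(-26573) = -1360063321/24339*(-1/26573) = 1360063321/646760247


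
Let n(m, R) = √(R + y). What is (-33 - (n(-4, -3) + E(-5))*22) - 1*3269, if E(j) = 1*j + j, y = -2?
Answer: -3082 - 22*I*√5 ≈ -3082.0 - 49.193*I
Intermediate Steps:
n(m, R) = √(-2 + R) (n(m, R) = √(R - 2) = √(-2 + R))
E(j) = 2*j (E(j) = j + j = 2*j)
(-33 - (n(-4, -3) + E(-5))*22) - 1*3269 = (-33 - (√(-2 - 3) + 2*(-5))*22) - 1*3269 = (-33 - (√(-5) - 10)*22) - 3269 = (-33 - (I*√5 - 10)*22) - 3269 = (-33 - (-10 + I*√5)*22) - 3269 = (-33 + (10 - I*√5)*22) - 3269 = (-33 + (220 - 22*I*√5)) - 3269 = (187 - 22*I*√5) - 3269 = -3082 - 22*I*√5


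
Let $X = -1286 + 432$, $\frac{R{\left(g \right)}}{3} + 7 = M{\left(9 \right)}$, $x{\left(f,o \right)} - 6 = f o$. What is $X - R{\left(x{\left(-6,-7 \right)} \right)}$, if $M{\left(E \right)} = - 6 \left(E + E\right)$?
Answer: $-509$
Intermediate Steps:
$x{\left(f,o \right)} = 6 + f o$
$M{\left(E \right)} = - 12 E$ ($M{\left(E \right)} = - 6 \cdot 2 E = - 12 E$)
$R{\left(g \right)} = -345$ ($R{\left(g \right)} = -21 + 3 \left(\left(-12\right) 9\right) = -21 + 3 \left(-108\right) = -21 - 324 = -345$)
$X = -854$
$X - R{\left(x{\left(-6,-7 \right)} \right)} = -854 - -345 = -854 + 345 = -509$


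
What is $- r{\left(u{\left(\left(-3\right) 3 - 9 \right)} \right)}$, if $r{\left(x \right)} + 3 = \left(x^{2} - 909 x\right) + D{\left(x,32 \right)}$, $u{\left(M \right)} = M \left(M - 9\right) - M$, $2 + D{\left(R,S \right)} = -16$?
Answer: $204141$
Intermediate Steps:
$D{\left(R,S \right)} = -18$ ($D{\left(R,S \right)} = -2 - 16 = -18$)
$u{\left(M \right)} = - M + M \left(-9 + M\right)$ ($u{\left(M \right)} = M \left(-9 + M\right) - M = - M + M \left(-9 + M\right)$)
$r{\left(x \right)} = -21 + x^{2} - 909 x$ ($r{\left(x \right)} = -3 - \left(18 - x^{2} + 909 x\right) = -21 + x^{2} - 909 x$)
$- r{\left(u{\left(\left(-3\right) 3 - 9 \right)} \right)} = - (-21 + \left(\left(\left(-3\right) 3 - 9\right) \left(-10 - 18\right)\right)^{2} - 909 \left(\left(-3\right) 3 - 9\right) \left(-10 - 18\right)) = - (-21 + \left(\left(-9 - 9\right) \left(-10 - 18\right)\right)^{2} - 909 \left(-9 - 9\right) \left(-10 - 18\right)) = - (-21 + \left(- 18 \left(-10 - 18\right)\right)^{2} - 909 \left(- 18 \left(-10 - 18\right)\right)) = - (-21 + \left(\left(-18\right) \left(-28\right)\right)^{2} - 909 \left(\left(-18\right) \left(-28\right)\right)) = - (-21 + 504^{2} - 458136) = - (-21 + 254016 - 458136) = \left(-1\right) \left(-204141\right) = 204141$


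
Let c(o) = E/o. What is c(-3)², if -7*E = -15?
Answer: 25/49 ≈ 0.51020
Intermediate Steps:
E = 15/7 (E = -⅐*(-15) = 15/7 ≈ 2.1429)
c(o) = 15/(7*o)
c(-3)² = ((15/7)/(-3))² = ((15/7)*(-⅓))² = (-5/7)² = 25/49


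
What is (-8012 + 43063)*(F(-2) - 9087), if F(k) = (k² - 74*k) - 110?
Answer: -317036295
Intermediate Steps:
F(k) = -110 + k² - 74*k
(-8012 + 43063)*(F(-2) - 9087) = (-8012 + 43063)*((-110 + (-2)² - 74*(-2)) - 9087) = 35051*((-110 + 4 + 148) - 9087) = 35051*(42 - 9087) = 35051*(-9045) = -317036295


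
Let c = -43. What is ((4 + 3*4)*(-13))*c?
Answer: 8944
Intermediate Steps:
((4 + 3*4)*(-13))*c = ((4 + 3*4)*(-13))*(-43) = ((4 + 12)*(-13))*(-43) = (16*(-13))*(-43) = -208*(-43) = 8944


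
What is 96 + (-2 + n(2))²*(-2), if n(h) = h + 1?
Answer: 94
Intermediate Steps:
n(h) = 1 + h
96 + (-2 + n(2))²*(-2) = 96 + (-2 + (1 + 2))²*(-2) = 96 + (-2 + 3)²*(-2) = 96 + 1²*(-2) = 96 + 1*(-2) = 96 - 2 = 94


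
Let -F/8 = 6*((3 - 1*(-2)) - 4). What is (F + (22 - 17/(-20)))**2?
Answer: 253009/400 ≈ 632.52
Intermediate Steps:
F = -48 (F = -48*((3 - 1*(-2)) - 4) = -48*((3 + 2) - 4) = -48*(5 - 4) = -48 ≈ -48.000)
(F + (22 - 17/(-20)))**2 = (-48 + (22 - 17/(-20)))**2 = (-48 + (22 - 17*(-1)/20))**2 = (-48 + (22 - 1*(-17/20)))**2 = (-48 + (22 + 17/20))**2 = (-48 + 457/20)**2 = (-503/20)**2 = 253009/400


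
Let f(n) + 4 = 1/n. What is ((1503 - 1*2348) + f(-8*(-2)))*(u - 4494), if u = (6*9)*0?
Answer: 30521001/8 ≈ 3.8151e+6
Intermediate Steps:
f(n) = -4 + 1/n
u = 0 (u = 54*0 = 0)
((1503 - 1*2348) + f(-8*(-2)))*(u - 4494) = ((1503 - 1*2348) + (-4 + 1/(-8*(-2))))*(0 - 4494) = ((1503 - 2348) + (-4 + 1/16))*(-4494) = (-845 + (-4 + 1/16))*(-4494) = (-845 - 63/16)*(-4494) = -13583/16*(-4494) = 30521001/8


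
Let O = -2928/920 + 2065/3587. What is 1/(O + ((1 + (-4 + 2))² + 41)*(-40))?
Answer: -412505/694083767 ≈ -0.00059432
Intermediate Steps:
O = -1075367/412505 (O = -2928*1/920 + 2065*(1/3587) = -366/115 + 2065/3587 = -1075367/412505 ≈ -2.6069)
1/(O + ((1 + (-4 + 2))² + 41)*(-40)) = 1/(-1075367/412505 + ((1 + (-4 + 2))² + 41)*(-40)) = 1/(-1075367/412505 + ((1 - 2)² + 41)*(-40)) = 1/(-1075367/412505 + ((-1)² + 41)*(-40)) = 1/(-1075367/412505 + (1 + 41)*(-40)) = 1/(-1075367/412505 + 42*(-40)) = 1/(-1075367/412505 - 1680) = 1/(-694083767/412505) = -412505/694083767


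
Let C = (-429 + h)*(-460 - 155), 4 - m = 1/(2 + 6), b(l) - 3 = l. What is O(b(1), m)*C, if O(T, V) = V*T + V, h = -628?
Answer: 100758525/8 ≈ 1.2595e+7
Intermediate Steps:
b(l) = 3 + l
m = 31/8 (m = 4 - 1/(2 + 6) = 4 - 1/8 = 31/8 ≈ 3.8750)
O(T, V) = V + T*V (O(T, V) = T*V + V = V + T*V)
C = 650055 (C = (-429 - 628)*(-460 - 155) = -1057*(-615) = 650055)
O(b(1), m)*C = (31*(1 + (3 + 1))/8)*650055 = (31*(1 + 4)/8)*650055 = ((31/8)*5)*650055 = (155/8)*650055 = 100758525/8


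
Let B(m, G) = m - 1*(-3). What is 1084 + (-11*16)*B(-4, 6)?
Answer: 1260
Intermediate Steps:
B(m, G) = 3 + m (B(m, G) = m + 3 = 3 + m)
1084 + (-11*16)*B(-4, 6) = 1084 + (-11*16)*(3 - 4) = 1084 - 176*(-1) = 1084 + 176 = 1260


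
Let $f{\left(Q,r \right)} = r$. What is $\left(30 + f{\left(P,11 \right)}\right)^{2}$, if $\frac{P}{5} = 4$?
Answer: $1681$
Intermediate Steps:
$P = 20$ ($P = 5 \cdot 4 = 20$)
$\left(30 + f{\left(P,11 \right)}\right)^{2} = \left(30 + 11\right)^{2} = 41^{2} = 1681$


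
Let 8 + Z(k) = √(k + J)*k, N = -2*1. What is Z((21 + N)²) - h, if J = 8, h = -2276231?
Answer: 2276223 + 1083*√41 ≈ 2.2832e+6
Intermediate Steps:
N = -2
Z(k) = -8 + k*√(8 + k) (Z(k) = -8 + √(k + 8)*k = -8 + √(8 + k)*k = -8 + k*√(8 + k))
Z((21 + N)²) - h = (-8 + (21 - 2)²*√(8 + (21 - 2)²)) - 1*(-2276231) = (-8 + 19²*√(8 + 19²)) + 2276231 = (-8 + 361*√(8 + 361)) + 2276231 = (-8 + 361*√369) + 2276231 = (-8 + 361*(3*√41)) + 2276231 = (-8 + 1083*√41) + 2276231 = 2276223 + 1083*√41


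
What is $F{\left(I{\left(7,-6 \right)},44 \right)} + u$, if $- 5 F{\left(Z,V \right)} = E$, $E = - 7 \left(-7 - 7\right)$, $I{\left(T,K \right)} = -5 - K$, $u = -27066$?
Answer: $- \frac{135428}{5} \approx -27086.0$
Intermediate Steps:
$E = 98$ ($E = \left(-7\right) \left(-14\right) = 98$)
$F{\left(Z,V \right)} = - \frac{98}{5}$ ($F{\left(Z,V \right)} = \left(- \frac{1}{5}\right) 98 = - \frac{98}{5}$)
$F{\left(I{\left(7,-6 \right)},44 \right)} + u = - \frac{98}{5} - 27066 = - \frac{135428}{5}$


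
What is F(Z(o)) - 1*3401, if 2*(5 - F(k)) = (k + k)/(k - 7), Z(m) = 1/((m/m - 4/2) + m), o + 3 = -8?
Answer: -288661/85 ≈ -3396.0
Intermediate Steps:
o = -11 (o = -3 - 8 = -11)
Z(m) = 1/(-1 + m) (Z(m) = 1/((1 - 4*½) + m) = 1/((1 - 2) + m) = 1/(-1 + m))
F(k) = 5 - k/(-7 + k) (F(k) = 5 - (k + k)/(2*(k - 7)) = 5 - 2*k/(2*(-7 + k)) = 5 - k/(-7 + k))
F(Z(o)) - 1*3401 = (-35 + 4/(-1 - 11))/(-7 + 1/(-1 - 11)) - 1*3401 = (-35 + 4/(-12))/(-7 + 1/(-12)) - 3401 = (-35 + 4*(-1/12))/(-7 - 1/12) - 3401 = (-35 - ⅓)/(-85/12) - 3401 = -12/85*(-106/3) - 3401 = 424/85 - 3401 = -288661/85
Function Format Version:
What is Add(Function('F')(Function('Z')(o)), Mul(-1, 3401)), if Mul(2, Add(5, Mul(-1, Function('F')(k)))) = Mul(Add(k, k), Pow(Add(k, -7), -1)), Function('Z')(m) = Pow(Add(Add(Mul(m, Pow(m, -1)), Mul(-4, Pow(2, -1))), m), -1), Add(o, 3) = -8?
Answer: Rational(-288661, 85) ≈ -3396.0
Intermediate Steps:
o = -11 (o = Add(-3, -8) = -11)
Function('Z')(m) = Pow(Add(-1, m), -1) (Function('Z')(m) = Pow(Add(Add(1, Mul(-4, Rational(1, 2))), m), -1) = Pow(Add(Add(1, -2), m), -1) = Pow(Add(-1, m), -1))
Function('F')(k) = Add(5, Mul(-1, k, Pow(Add(-7, k), -1))) (Function('F')(k) = Add(5, Mul(Rational(-1, 2), Mul(Add(k, k), Pow(Add(k, -7), -1)))) = Add(5, Mul(Rational(-1, 2), Mul(Mul(2, k), Pow(Add(-7, k), -1)))) = Add(5, Mul(Rational(-1, 2), Mul(2, k, Pow(Add(-7, k), -1)))) = Add(5, Mul(-1, k, Pow(Add(-7, k), -1))))
Add(Function('F')(Function('Z')(o)), Mul(-1, 3401)) = Add(Mul(Pow(Add(-7, Pow(Add(-1, -11), -1)), -1), Add(-35, Mul(4, Pow(Add(-1, -11), -1)))), Mul(-1, 3401)) = Add(Mul(Pow(Add(-7, Pow(-12, -1)), -1), Add(-35, Mul(4, Pow(-12, -1)))), -3401) = Add(Mul(Pow(Add(-7, Rational(-1, 12)), -1), Add(-35, Mul(4, Rational(-1, 12)))), -3401) = Add(Mul(Pow(Rational(-85, 12), -1), Add(-35, Rational(-1, 3))), -3401) = Add(Mul(Rational(-12, 85), Rational(-106, 3)), -3401) = Add(Rational(424, 85), -3401) = Rational(-288661, 85)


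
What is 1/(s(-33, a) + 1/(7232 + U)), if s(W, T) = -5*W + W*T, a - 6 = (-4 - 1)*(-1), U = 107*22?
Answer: -9586/1898027 ≈ -0.0050505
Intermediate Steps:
U = 2354
a = 11 (a = 6 + (-4 - 1)*(-1) = 6 - 5*(-1) = 6 + 5 = 11)
s(W, T) = -5*W + T*W
1/(s(-33, a) + 1/(7232 + U)) = 1/(-33*(-5 + 11) + 1/(7232 + 2354)) = 1/(-33*6 + 1/9586) = 1/(-198 + 1/9586) = 1/(-1898027/9586) = -9586/1898027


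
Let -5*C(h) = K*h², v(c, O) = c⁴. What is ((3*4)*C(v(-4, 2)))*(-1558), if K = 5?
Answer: 1225261056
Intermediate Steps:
C(h) = -h²
((3*4)*C(v(-4, 2)))*(-1558) = ((3*4)*(-((-4)⁴)²))*(-1558) = (12*(-1*256²))*(-1558) = (12*(-1*65536))*(-1558) = (12*(-65536))*(-1558) = -786432*(-1558) = 1225261056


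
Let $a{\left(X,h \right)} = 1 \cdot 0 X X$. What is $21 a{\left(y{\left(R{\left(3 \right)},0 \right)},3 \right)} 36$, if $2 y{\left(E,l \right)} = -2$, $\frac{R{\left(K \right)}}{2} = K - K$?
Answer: $0$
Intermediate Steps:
$R{\left(K \right)} = 0$ ($R{\left(K \right)} = 2 \left(K - K\right) = 2 \cdot 0 = 0$)
$y{\left(E,l \right)} = -1$ ($y{\left(E,l \right)} = \frac{1}{2} \left(-2\right) = -1$)
$a{\left(X,h \right)} = 0$ ($a{\left(X,h \right)} = 0 X X = 0 X = 0$)
$21 a{\left(y{\left(R{\left(3 \right)},0 \right)},3 \right)} 36 = 21 \cdot 0 \cdot 36 = 0 \cdot 36 = 0$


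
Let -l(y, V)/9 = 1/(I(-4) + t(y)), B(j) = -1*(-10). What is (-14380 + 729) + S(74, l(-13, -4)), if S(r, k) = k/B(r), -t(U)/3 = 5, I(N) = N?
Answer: -2593681/190 ≈ -13651.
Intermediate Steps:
t(U) = -15 (t(U) = -3*5 = -15)
B(j) = 10
l(y, V) = 9/19 (l(y, V) = -9/(-4 - 15) = -9/(-19) = -9*(-1/19) = 9/19)
S(r, k) = k/10
(-14380 + 729) + S(74, l(-13, -4)) = (-14380 + 729) + (⅒)*(9/19) = -13651 + 9/190 = -2593681/190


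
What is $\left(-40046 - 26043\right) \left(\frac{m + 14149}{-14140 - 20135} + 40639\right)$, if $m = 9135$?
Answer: $- \frac{92053943287249}{34275} \approx -2.6857 \cdot 10^{9}$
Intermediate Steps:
$\left(-40046 - 26043\right) \left(\frac{m + 14149}{-14140 - 20135} + 40639\right) = \left(-40046 - 26043\right) \left(\frac{9135 + 14149}{-14140 - 20135} + 40639\right) = - 66089 \left(\frac{23284}{-34275} + 40639\right) = - 66089 \left(23284 \left(- \frac{1}{34275}\right) + 40639\right) = - 66089 \left(- \frac{23284}{34275} + 40639\right) = \left(-66089\right) \frac{1392878441}{34275} = - \frac{92053943287249}{34275}$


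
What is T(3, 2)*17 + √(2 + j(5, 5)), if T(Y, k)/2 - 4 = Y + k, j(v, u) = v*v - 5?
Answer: 306 + √22 ≈ 310.69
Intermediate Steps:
j(v, u) = -5 + v² (j(v, u) = v² - 5 = -5 + v²)
T(Y, k) = 8 + 2*Y + 2*k (T(Y, k) = 8 + 2*(Y + k) = 8 + (2*Y + 2*k) = 8 + 2*Y + 2*k)
T(3, 2)*17 + √(2 + j(5, 5)) = (8 + 2*3 + 2*2)*17 + √(2 + (-5 + 5²)) = (8 + 6 + 4)*17 + √(2 + (-5 + 25)) = 18*17 + √(2 + 20) = 306 + √22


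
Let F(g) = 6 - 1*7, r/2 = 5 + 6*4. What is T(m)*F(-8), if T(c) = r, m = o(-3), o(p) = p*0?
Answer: -58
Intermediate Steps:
o(p) = 0
m = 0
r = 58 (r = 2*(5 + 6*4) = 2*(5 + 24) = 2*29 = 58)
F(g) = -1 (F(g) = 6 - 7 = -1)
T(c) = 58
T(m)*F(-8) = 58*(-1) = -58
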